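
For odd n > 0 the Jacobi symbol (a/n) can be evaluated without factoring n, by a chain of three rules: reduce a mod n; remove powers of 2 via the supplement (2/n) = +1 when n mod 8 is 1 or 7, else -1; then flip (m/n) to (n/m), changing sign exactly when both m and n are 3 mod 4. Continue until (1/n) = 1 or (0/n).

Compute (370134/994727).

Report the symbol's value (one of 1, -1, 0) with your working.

370134 = 2^1·185067; (2/994727) = +1 since 994727 mod 8 = 7, so (370134/994727) = (+1)^1·(185067/994727); sign now +1
reciprocity: (185067/994727) = -1·(994727/185067) since 185067 mod 4 = 3, 994727 mod 4 = 3; sign now -1
(994727/185067) = (69392/185067)   [reduce mod 185067]
69392 = 2^4·4337; (2/185067) = -1 since 185067 mod 8 = 3, so (69392/185067) = (-1)^4·(4337/185067); sign now -1
reciprocity: (4337/185067) = +1·(185067/4337) since 4337 mod 4 = 1, 185067 mod 4 = 3; sign now -1
(185067/4337) = (2913/4337)   [reduce mod 4337]
reciprocity: (2913/4337) = +1·(4337/2913) since 2913 mod 4 = 1, 4337 mod 4 = 1; sign now -1
(4337/2913) = (1424/2913)   [reduce mod 2913]
1424 = 2^4·89; (2/2913) = +1 since 2913 mod 8 = 1, so (1424/2913) = (+1)^4·(89/2913); sign now -1
reciprocity: (89/2913) = +1·(2913/89) since 89 mod 4 = 1, 2913 mod 4 = 1; sign now -1
(2913/89) = (65/89)   [reduce mod 89]
reciprocity: (65/89) = +1·(89/65) since 65 mod 4 = 1, 89 mod 4 = 1; sign now -1
(89/65) = (24/65)   [reduce mod 65]
24 = 2^3·3; (2/65) = +1 since 65 mod 8 = 1, so (24/65) = (+1)^3·(3/65); sign now -1
reciprocity: (3/65) = +1·(65/3) since 3 mod 4 = 3, 65 mod 4 = 1; sign now -1
(65/3) = (2/3)   [reduce mod 3]
2 = 2^1·1; (2/3) = -1 since 3 mod 8 = 3, so (2/3) = (-1)^1·(1/3); sign now +1
(1/3) = 1; final value = sign = +1

1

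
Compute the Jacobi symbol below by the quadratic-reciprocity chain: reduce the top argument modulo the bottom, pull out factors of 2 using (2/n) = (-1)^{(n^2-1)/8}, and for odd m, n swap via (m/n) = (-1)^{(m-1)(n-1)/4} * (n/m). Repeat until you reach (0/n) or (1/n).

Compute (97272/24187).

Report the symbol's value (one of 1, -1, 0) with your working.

1

(97272/24187): 97272 mod 24187 = 524, so (97272/24187) = (524/24187)
factor out 2^2: 524 = 2^2·131; with 24187 mod 8 = 3, (2/24187) = -1; sign now +1; continue with (131/24187)
flip (131/24187) -> (24187/131): both odd, 131 mod 4 = 3, 24187 mod 4 = 3, so the flip contributes -1; sign now -1
(24187/131): 24187 mod 131 = 83, so (24187/131) = (83/131)
flip (83/131) -> (131/83): both odd, 83 mod 4 = 3, 131 mod 4 = 3, so the flip contributes -1; sign now +1
(131/83): 131 mod 83 = 48, so (131/83) = (48/83)
factor out 2^4: 48 = 2^4·3; with 83 mod 8 = 3, (2/83) = -1; sign now +1; continue with (3/83)
flip (3/83) -> (83/3): both odd, 3 mod 4 = 3, 83 mod 4 = 3, so the flip contributes -1; sign now -1
(83/3): 83 mod 3 = 2, so (83/3) = (2/3)
factor out 2^1: 2 = 2^1·1; with 3 mod 8 = 3, (2/3) = -1; sign now +1; continue with (1/3)
reached (1/3) = 1, so the symbol is +1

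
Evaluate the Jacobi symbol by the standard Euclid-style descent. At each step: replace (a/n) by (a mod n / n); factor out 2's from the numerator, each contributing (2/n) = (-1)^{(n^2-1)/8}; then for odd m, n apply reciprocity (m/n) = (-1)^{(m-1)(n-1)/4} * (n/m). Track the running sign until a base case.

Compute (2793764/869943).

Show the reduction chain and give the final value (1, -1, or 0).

(2793764/869943) = (183935/869943)   [reduce mod 869943]
reciprocity: (183935/869943) = -1·(869943/183935) since 183935 mod 4 = 3, 869943 mod 4 = 3; sign now -1
(869943/183935) = (134203/183935)   [reduce mod 183935]
reciprocity: (134203/183935) = -1·(183935/134203) since 134203 mod 4 = 3, 183935 mod 4 = 3; sign now +1
(183935/134203) = (49732/134203)   [reduce mod 134203]
49732 = 2^2·12433; (2/134203) = -1 since 134203 mod 8 = 3, so (49732/134203) = (-1)^2·(12433/134203); sign now +1
reciprocity: (12433/134203) = +1·(134203/12433) since 12433 mod 4 = 1, 134203 mod 4 = 3; sign now +1
(134203/12433) = (9873/12433)   [reduce mod 12433]
reciprocity: (9873/12433) = +1·(12433/9873) since 9873 mod 4 = 1, 12433 mod 4 = 1; sign now +1
(12433/9873) = (2560/9873)   [reduce mod 9873]
2560 = 2^9·5; (2/9873) = +1 since 9873 mod 8 = 1, so (2560/9873) = (+1)^9·(5/9873); sign now +1
reciprocity: (5/9873) = +1·(9873/5) since 5 mod 4 = 1, 9873 mod 4 = 1; sign now +1
(9873/5) = (3/5)   [reduce mod 5]
reciprocity: (3/5) = +1·(5/3) since 3 mod 4 = 3, 5 mod 4 = 1; sign now +1
(5/3) = (2/3)   [reduce mod 3]
2 = 2^1·1; (2/3) = -1 since 3 mod 8 = 3, so (2/3) = (-1)^1·(1/3); sign now -1
(1/3) = 1; final value = sign = -1

-1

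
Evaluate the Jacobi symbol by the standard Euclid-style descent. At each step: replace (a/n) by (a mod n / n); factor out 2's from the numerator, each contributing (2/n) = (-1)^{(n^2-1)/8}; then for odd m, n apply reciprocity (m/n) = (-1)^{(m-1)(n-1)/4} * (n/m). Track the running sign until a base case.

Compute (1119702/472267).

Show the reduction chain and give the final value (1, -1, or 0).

1

(1119702/472267) = (175168/472267)   [reduce mod 472267]
175168 = 2^6·2737; (2/472267) = -1 since 472267 mod 8 = 3, so (175168/472267) = (-1)^6·(2737/472267); sign now +1
reciprocity: (2737/472267) = +1·(472267/2737) since 2737 mod 4 = 1, 472267 mod 4 = 3; sign now +1
(472267/2737) = (1503/2737)   [reduce mod 2737]
reciprocity: (1503/2737) = +1·(2737/1503) since 1503 mod 4 = 3, 2737 mod 4 = 1; sign now +1
(2737/1503) = (1234/1503)   [reduce mod 1503]
1234 = 2^1·617; (2/1503) = +1 since 1503 mod 8 = 7, so (1234/1503) = (+1)^1·(617/1503); sign now +1
reciprocity: (617/1503) = +1·(1503/617) since 617 mod 4 = 1, 1503 mod 4 = 3; sign now +1
(1503/617) = (269/617)   [reduce mod 617]
reciprocity: (269/617) = +1·(617/269) since 269 mod 4 = 1, 617 mod 4 = 1; sign now +1
(617/269) = (79/269)   [reduce mod 269]
reciprocity: (79/269) = +1·(269/79) since 79 mod 4 = 3, 269 mod 4 = 1; sign now +1
(269/79) = (32/79)   [reduce mod 79]
32 = 2^5·1; (2/79) = +1 since 79 mod 8 = 7, so (32/79) = (+1)^5·(1/79); sign now +1
(1/79) = 1; final value = sign = +1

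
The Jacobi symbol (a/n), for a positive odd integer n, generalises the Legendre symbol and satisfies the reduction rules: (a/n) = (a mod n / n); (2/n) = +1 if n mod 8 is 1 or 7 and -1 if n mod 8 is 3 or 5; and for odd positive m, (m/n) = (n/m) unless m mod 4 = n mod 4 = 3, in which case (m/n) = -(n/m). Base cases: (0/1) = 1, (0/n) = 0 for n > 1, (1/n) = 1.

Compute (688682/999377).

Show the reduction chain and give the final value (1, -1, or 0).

factor out 2^1: 688682 = 2^1·344341; with 999377 mod 8 = 1, (2/999377) = +1; sign now +1; continue with (344341/999377)
flip (344341/999377) -> (999377/344341): both odd, 344341 mod 4 = 1, 999377 mod 4 = 1, so the flip contributes +1; sign now +1
(999377/344341): 999377 mod 344341 = 310695, so (999377/344341) = (310695/344341)
flip (310695/344341) -> (344341/310695): both odd, 310695 mod 4 = 3, 344341 mod 4 = 1, so the flip contributes +1; sign now +1
(344341/310695): 344341 mod 310695 = 33646, so (344341/310695) = (33646/310695)
factor out 2^1: 33646 = 2^1·16823; with 310695 mod 8 = 7, (2/310695) = +1; sign now +1; continue with (16823/310695)
flip (16823/310695) -> (310695/16823): both odd, 16823 mod 4 = 3, 310695 mod 4 = 3, so the flip contributes -1; sign now -1
(310695/16823): 310695 mod 16823 = 7881, so (310695/16823) = (7881/16823)
flip (7881/16823) -> (16823/7881): both odd, 7881 mod 4 = 1, 16823 mod 4 = 3, so the flip contributes +1; sign now -1
(16823/7881): 16823 mod 7881 = 1061, so (16823/7881) = (1061/7881)
flip (1061/7881) -> (7881/1061): both odd, 1061 mod 4 = 1, 7881 mod 4 = 1, so the flip contributes +1; sign now -1
(7881/1061): 7881 mod 1061 = 454, so (7881/1061) = (454/1061)
factor out 2^1: 454 = 2^1·227; with 1061 mod 8 = 5, (2/1061) = -1; sign now +1; continue with (227/1061)
flip (227/1061) -> (1061/227): both odd, 227 mod 4 = 3, 1061 mod 4 = 1, so the flip contributes +1; sign now +1
(1061/227): 1061 mod 227 = 153, so (1061/227) = (153/227)
flip (153/227) -> (227/153): both odd, 153 mod 4 = 1, 227 mod 4 = 3, so the flip contributes +1; sign now +1
(227/153): 227 mod 153 = 74, so (227/153) = (74/153)
factor out 2^1: 74 = 2^1·37; with 153 mod 8 = 1, (2/153) = +1; sign now +1; continue with (37/153)
flip (37/153) -> (153/37): both odd, 37 mod 4 = 1, 153 mod 4 = 1, so the flip contributes +1; sign now +1
(153/37): 153 mod 37 = 5, so (153/37) = (5/37)
flip (5/37) -> (37/5): both odd, 5 mod 4 = 1, 37 mod 4 = 1, so the flip contributes +1; sign now +1
(37/5): 37 mod 5 = 2, so (37/5) = (2/5)
factor out 2^1: 2 = 2^1·1; with 5 mod 8 = 5, (2/5) = -1; sign now -1; continue with (1/5)
reached (1/5) = 1, so the symbol is -1

-1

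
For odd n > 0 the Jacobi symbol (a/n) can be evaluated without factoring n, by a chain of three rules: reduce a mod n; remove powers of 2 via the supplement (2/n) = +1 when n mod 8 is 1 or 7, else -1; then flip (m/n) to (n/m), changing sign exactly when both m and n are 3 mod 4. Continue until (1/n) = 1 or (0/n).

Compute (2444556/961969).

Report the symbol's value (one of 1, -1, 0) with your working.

1

(2444556/961969): 2444556 mod 961969 = 520618, so (2444556/961969) = (520618/961969)
factor out 2^1: 520618 = 2^1·260309; with 961969 mod 8 = 1, (2/961969) = +1; sign now +1; continue with (260309/961969)
flip (260309/961969) -> (961969/260309): both odd, 260309 mod 4 = 1, 961969 mod 4 = 1, so the flip contributes +1; sign now +1
(961969/260309): 961969 mod 260309 = 181042, so (961969/260309) = (181042/260309)
factor out 2^1: 181042 = 2^1·90521; with 260309 mod 8 = 5, (2/260309) = -1; sign now -1; continue with (90521/260309)
flip (90521/260309) -> (260309/90521): both odd, 90521 mod 4 = 1, 260309 mod 4 = 1, so the flip contributes +1; sign now -1
(260309/90521): 260309 mod 90521 = 79267, so (260309/90521) = (79267/90521)
flip (79267/90521) -> (90521/79267): both odd, 79267 mod 4 = 3, 90521 mod 4 = 1, so the flip contributes +1; sign now -1
(90521/79267): 90521 mod 79267 = 11254, so (90521/79267) = (11254/79267)
factor out 2^1: 11254 = 2^1·5627; with 79267 mod 8 = 3, (2/79267) = -1; sign now +1; continue with (5627/79267)
flip (5627/79267) -> (79267/5627): both odd, 5627 mod 4 = 3, 79267 mod 4 = 3, so the flip contributes -1; sign now -1
(79267/5627): 79267 mod 5627 = 489, so (79267/5627) = (489/5627)
flip (489/5627) -> (5627/489): both odd, 489 mod 4 = 1, 5627 mod 4 = 3, so the flip contributes +1; sign now -1
(5627/489): 5627 mod 489 = 248, so (5627/489) = (248/489)
factor out 2^3: 248 = 2^3·31; with 489 mod 8 = 1, (2/489) = +1; sign now -1; continue with (31/489)
flip (31/489) -> (489/31): both odd, 31 mod 4 = 3, 489 mod 4 = 1, so the flip contributes +1; sign now -1
(489/31): 489 mod 31 = 24, so (489/31) = (24/31)
factor out 2^3: 24 = 2^3·3; with 31 mod 8 = 7, (2/31) = +1; sign now -1; continue with (3/31)
flip (3/31) -> (31/3): both odd, 3 mod 4 = 3, 31 mod 4 = 3, so the flip contributes -1; sign now +1
(31/3): 31 mod 3 = 1, so (31/3) = (1/3)
reached (1/3) = 1, so the symbol is +1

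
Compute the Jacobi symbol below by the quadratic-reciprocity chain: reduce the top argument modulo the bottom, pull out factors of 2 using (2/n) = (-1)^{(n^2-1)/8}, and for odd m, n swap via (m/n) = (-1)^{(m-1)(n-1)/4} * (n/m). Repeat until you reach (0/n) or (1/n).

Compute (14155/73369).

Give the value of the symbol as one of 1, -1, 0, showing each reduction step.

-1

flip (14155/73369) -> (73369/14155): both odd, 14155 mod 4 = 3, 73369 mod 4 = 1, so the flip contributes +1; sign now +1
(73369/14155): 73369 mod 14155 = 2594, so (73369/14155) = (2594/14155)
factor out 2^1: 2594 = 2^1·1297; with 14155 mod 8 = 3, (2/14155) = -1; sign now -1; continue with (1297/14155)
flip (1297/14155) -> (14155/1297): both odd, 1297 mod 4 = 1, 14155 mod 4 = 3, so the flip contributes +1; sign now -1
(14155/1297): 14155 mod 1297 = 1185, so (14155/1297) = (1185/1297)
flip (1185/1297) -> (1297/1185): both odd, 1185 mod 4 = 1, 1297 mod 4 = 1, so the flip contributes +1; sign now -1
(1297/1185): 1297 mod 1185 = 112, so (1297/1185) = (112/1185)
factor out 2^4: 112 = 2^4·7; with 1185 mod 8 = 1, (2/1185) = +1; sign now -1; continue with (7/1185)
flip (7/1185) -> (1185/7): both odd, 7 mod 4 = 3, 1185 mod 4 = 1, so the flip contributes +1; sign now -1
(1185/7): 1185 mod 7 = 2, so (1185/7) = (2/7)
factor out 2^1: 2 = 2^1·1; with 7 mod 8 = 7, (2/7) = +1; sign now -1; continue with (1/7)
reached (1/7) = 1, so the symbol is -1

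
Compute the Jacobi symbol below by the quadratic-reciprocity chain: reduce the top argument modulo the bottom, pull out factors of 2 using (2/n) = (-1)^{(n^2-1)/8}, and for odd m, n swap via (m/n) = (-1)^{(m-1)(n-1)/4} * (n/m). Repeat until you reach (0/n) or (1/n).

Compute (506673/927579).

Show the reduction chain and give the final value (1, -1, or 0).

flip (506673/927579) -> (927579/506673): both odd, 506673 mod 4 = 1, 927579 mod 4 = 3, so the flip contributes +1; sign now +1
(927579/506673): 927579 mod 506673 = 420906, so (927579/506673) = (420906/506673)
factor out 2^1: 420906 = 2^1·210453; with 506673 mod 8 = 1, (2/506673) = +1; sign now +1; continue with (210453/506673)
flip (210453/506673) -> (506673/210453): both odd, 210453 mod 4 = 1, 506673 mod 4 = 1, so the flip contributes +1; sign now +1
(506673/210453): 506673 mod 210453 = 85767, so (506673/210453) = (85767/210453)
flip (85767/210453) -> (210453/85767): both odd, 85767 mod 4 = 3, 210453 mod 4 = 1, so the flip contributes +1; sign now +1
(210453/85767): 210453 mod 85767 = 38919, so (210453/85767) = (38919/85767)
flip (38919/85767) -> (85767/38919): both odd, 38919 mod 4 = 3, 85767 mod 4 = 3, so the flip contributes -1; sign now -1
(85767/38919): 85767 mod 38919 = 7929, so (85767/38919) = (7929/38919)
flip (7929/38919) -> (38919/7929): both odd, 7929 mod 4 = 1, 38919 mod 4 = 3, so the flip contributes +1; sign now -1
(38919/7929): 38919 mod 7929 = 7203, so (38919/7929) = (7203/7929)
flip (7203/7929) -> (7929/7203): both odd, 7203 mod 4 = 3, 7929 mod 4 = 1, so the flip contributes +1; sign now -1
(7929/7203): 7929 mod 7203 = 726, so (7929/7203) = (726/7203)
factor out 2^1: 726 = 2^1·363; with 7203 mod 8 = 3, (2/7203) = -1; sign now +1; continue with (363/7203)
flip (363/7203) -> (7203/363): both odd, 363 mod 4 = 3, 7203 mod 4 = 3, so the flip contributes -1; sign now -1
(7203/363): 7203 mod 363 = 306, so (7203/363) = (306/363)
factor out 2^1: 306 = 2^1·153; with 363 mod 8 = 3, (2/363) = -1; sign now +1; continue with (153/363)
flip (153/363) -> (363/153): both odd, 153 mod 4 = 1, 363 mod 4 = 3, so the flip contributes +1; sign now +1
(363/153): 363 mod 153 = 57, so (363/153) = (57/153)
flip (57/153) -> (153/57): both odd, 57 mod 4 = 1, 153 mod 4 = 1, so the flip contributes +1; sign now +1
(153/57): 153 mod 57 = 39, so (153/57) = (39/57)
flip (39/57) -> (57/39): both odd, 39 mod 4 = 3, 57 mod 4 = 1, so the flip contributes +1; sign now +1
(57/39): 57 mod 39 = 18, so (57/39) = (18/39)
factor out 2^1: 18 = 2^1·9; with 39 mod 8 = 7, (2/39) = +1; sign now +1; continue with (9/39)
flip (9/39) -> (39/9): both odd, 9 mod 4 = 1, 39 mod 4 = 3, so the flip contributes +1; sign now +1
(39/9): 39 mod 9 = 3, so (39/9) = (3/9)
flip (3/9) -> (9/3): both odd, 3 mod 4 = 3, 9 mod 4 = 1, so the flip contributes +1; sign now +1
(9/3): 9 mod 3 = 0, so (9/3) = (0/3)
reached (0/3); gcd(a, n) > 1, so (0/3) = 0 and the symbol is 0

0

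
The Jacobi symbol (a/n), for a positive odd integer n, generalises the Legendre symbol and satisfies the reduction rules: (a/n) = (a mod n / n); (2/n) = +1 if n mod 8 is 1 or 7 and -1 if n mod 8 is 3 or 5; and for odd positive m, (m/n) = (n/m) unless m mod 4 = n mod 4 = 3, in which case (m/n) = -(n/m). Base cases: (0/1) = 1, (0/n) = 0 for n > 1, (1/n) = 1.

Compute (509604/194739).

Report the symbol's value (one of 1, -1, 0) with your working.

(509604/194739): 509604 mod 194739 = 120126, so (509604/194739) = (120126/194739)
factor out 2^1: 120126 = 2^1·60063; with 194739 mod 8 = 3, (2/194739) = -1; sign now -1; continue with (60063/194739)
flip (60063/194739) -> (194739/60063): both odd, 60063 mod 4 = 3, 194739 mod 4 = 3, so the flip contributes -1; sign now +1
(194739/60063): 194739 mod 60063 = 14550, so (194739/60063) = (14550/60063)
factor out 2^1: 14550 = 2^1·7275; with 60063 mod 8 = 7, (2/60063) = +1; sign now +1; continue with (7275/60063)
flip (7275/60063) -> (60063/7275): both odd, 7275 mod 4 = 3, 60063 mod 4 = 3, so the flip contributes -1; sign now -1
(60063/7275): 60063 mod 7275 = 1863, so (60063/7275) = (1863/7275)
flip (1863/7275) -> (7275/1863): both odd, 1863 mod 4 = 3, 7275 mod 4 = 3, so the flip contributes -1; sign now +1
(7275/1863): 7275 mod 1863 = 1686, so (7275/1863) = (1686/1863)
factor out 2^1: 1686 = 2^1·843; with 1863 mod 8 = 7, (2/1863) = +1; sign now +1; continue with (843/1863)
flip (843/1863) -> (1863/843): both odd, 843 mod 4 = 3, 1863 mod 4 = 3, so the flip contributes -1; sign now -1
(1863/843): 1863 mod 843 = 177, so (1863/843) = (177/843)
flip (177/843) -> (843/177): both odd, 177 mod 4 = 1, 843 mod 4 = 3, so the flip contributes +1; sign now -1
(843/177): 843 mod 177 = 135, so (843/177) = (135/177)
flip (135/177) -> (177/135): both odd, 135 mod 4 = 3, 177 mod 4 = 1, so the flip contributes +1; sign now -1
(177/135): 177 mod 135 = 42, so (177/135) = (42/135)
factor out 2^1: 42 = 2^1·21; with 135 mod 8 = 7, (2/135) = +1; sign now -1; continue with (21/135)
flip (21/135) -> (135/21): both odd, 21 mod 4 = 1, 135 mod 4 = 3, so the flip contributes +1; sign now -1
(135/21): 135 mod 21 = 9, so (135/21) = (9/21)
flip (9/21) -> (21/9): both odd, 9 mod 4 = 1, 21 mod 4 = 1, so the flip contributes +1; sign now -1
(21/9): 21 mod 9 = 3, so (21/9) = (3/9)
flip (3/9) -> (9/3): both odd, 3 mod 4 = 3, 9 mod 4 = 1, so the flip contributes +1; sign now -1
(9/3): 9 mod 3 = 0, so (9/3) = (0/3)
reached (0/3); gcd(a, n) > 1, so (0/3) = 0 and the symbol is 0

0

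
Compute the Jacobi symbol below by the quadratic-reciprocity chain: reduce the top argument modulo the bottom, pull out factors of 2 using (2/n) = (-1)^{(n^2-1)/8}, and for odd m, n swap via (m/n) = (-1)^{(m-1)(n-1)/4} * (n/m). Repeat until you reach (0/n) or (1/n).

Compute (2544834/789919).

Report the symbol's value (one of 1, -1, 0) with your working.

1

(2544834/789919): 2544834 mod 789919 = 175077, so (2544834/789919) = (175077/789919)
flip (175077/789919) -> (789919/175077): both odd, 175077 mod 4 = 1, 789919 mod 4 = 3, so the flip contributes +1; sign now +1
(789919/175077): 789919 mod 175077 = 89611, so (789919/175077) = (89611/175077)
flip (89611/175077) -> (175077/89611): both odd, 89611 mod 4 = 3, 175077 mod 4 = 1, so the flip contributes +1; sign now +1
(175077/89611): 175077 mod 89611 = 85466, so (175077/89611) = (85466/89611)
factor out 2^1: 85466 = 2^1·42733; with 89611 mod 8 = 3, (2/89611) = -1; sign now -1; continue with (42733/89611)
flip (42733/89611) -> (89611/42733): both odd, 42733 mod 4 = 1, 89611 mod 4 = 3, so the flip contributes +1; sign now -1
(89611/42733): 89611 mod 42733 = 4145, so (89611/42733) = (4145/42733)
flip (4145/42733) -> (42733/4145): both odd, 4145 mod 4 = 1, 42733 mod 4 = 1, so the flip contributes +1; sign now -1
(42733/4145): 42733 mod 4145 = 1283, so (42733/4145) = (1283/4145)
flip (1283/4145) -> (4145/1283): both odd, 1283 mod 4 = 3, 4145 mod 4 = 1, so the flip contributes +1; sign now -1
(4145/1283): 4145 mod 1283 = 296, so (4145/1283) = (296/1283)
factor out 2^3: 296 = 2^3·37; with 1283 mod 8 = 3, (2/1283) = -1; sign now +1; continue with (37/1283)
flip (37/1283) -> (1283/37): both odd, 37 mod 4 = 1, 1283 mod 4 = 3, so the flip contributes +1; sign now +1
(1283/37): 1283 mod 37 = 25, so (1283/37) = (25/37)
flip (25/37) -> (37/25): both odd, 25 mod 4 = 1, 37 mod 4 = 1, so the flip contributes +1; sign now +1
(37/25): 37 mod 25 = 12, so (37/25) = (12/25)
factor out 2^2: 12 = 2^2·3; with 25 mod 8 = 1, (2/25) = +1; sign now +1; continue with (3/25)
flip (3/25) -> (25/3): both odd, 3 mod 4 = 3, 25 mod 4 = 1, so the flip contributes +1; sign now +1
(25/3): 25 mod 3 = 1, so (25/3) = (1/3)
reached (1/3) = 1, so the symbol is +1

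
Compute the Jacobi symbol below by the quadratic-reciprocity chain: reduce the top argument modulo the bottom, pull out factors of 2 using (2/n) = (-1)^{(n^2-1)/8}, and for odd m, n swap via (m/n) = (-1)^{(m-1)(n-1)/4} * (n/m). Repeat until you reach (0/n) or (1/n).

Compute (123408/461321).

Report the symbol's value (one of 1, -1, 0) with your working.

-1

factor out 2^4: 123408 = 2^4·7713; with 461321 mod 8 = 1, (2/461321) = +1; sign now +1; continue with (7713/461321)
flip (7713/461321) -> (461321/7713): both odd, 7713 mod 4 = 1, 461321 mod 4 = 1, so the flip contributes +1; sign now +1
(461321/7713): 461321 mod 7713 = 6254, so (461321/7713) = (6254/7713)
factor out 2^1: 6254 = 2^1·3127; with 7713 mod 8 = 1, (2/7713) = +1; sign now +1; continue with (3127/7713)
flip (3127/7713) -> (7713/3127): both odd, 3127 mod 4 = 3, 7713 mod 4 = 1, so the flip contributes +1; sign now +1
(7713/3127): 7713 mod 3127 = 1459, so (7713/3127) = (1459/3127)
flip (1459/3127) -> (3127/1459): both odd, 1459 mod 4 = 3, 3127 mod 4 = 3, so the flip contributes -1; sign now -1
(3127/1459): 3127 mod 1459 = 209, so (3127/1459) = (209/1459)
flip (209/1459) -> (1459/209): both odd, 209 mod 4 = 1, 1459 mod 4 = 3, so the flip contributes +1; sign now -1
(1459/209): 1459 mod 209 = 205, so (1459/209) = (205/209)
flip (205/209) -> (209/205): both odd, 205 mod 4 = 1, 209 mod 4 = 1, so the flip contributes +1; sign now -1
(209/205): 209 mod 205 = 4, so (209/205) = (4/205)
factor out 2^2: 4 = 2^2·1; with 205 mod 8 = 5, (2/205) = -1; sign now -1; continue with (1/205)
reached (1/205) = 1, so the symbol is -1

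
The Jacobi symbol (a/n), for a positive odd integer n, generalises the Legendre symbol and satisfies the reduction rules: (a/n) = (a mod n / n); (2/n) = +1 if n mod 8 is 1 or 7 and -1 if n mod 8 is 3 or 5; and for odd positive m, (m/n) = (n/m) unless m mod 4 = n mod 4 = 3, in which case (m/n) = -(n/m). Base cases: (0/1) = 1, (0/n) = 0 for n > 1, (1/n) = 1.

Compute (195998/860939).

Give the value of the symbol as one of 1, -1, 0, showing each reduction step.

1

195998 = 2^1·97999; (2/860939) = -1 since 860939 mod 8 = 3, so (195998/860939) = (-1)^1·(97999/860939); sign now -1
reciprocity: (97999/860939) = -1·(860939/97999) since 97999 mod 4 = 3, 860939 mod 4 = 3; sign now +1
(860939/97999) = (76947/97999)   [reduce mod 97999]
reciprocity: (76947/97999) = -1·(97999/76947) since 76947 mod 4 = 3, 97999 mod 4 = 3; sign now -1
(97999/76947) = (21052/76947)   [reduce mod 76947]
21052 = 2^2·5263; (2/76947) = -1 since 76947 mod 8 = 3, so (21052/76947) = (-1)^2·(5263/76947); sign now -1
reciprocity: (5263/76947) = -1·(76947/5263) since 5263 mod 4 = 3, 76947 mod 4 = 3; sign now +1
(76947/5263) = (3265/5263)   [reduce mod 5263]
reciprocity: (3265/5263) = +1·(5263/3265) since 3265 mod 4 = 1, 5263 mod 4 = 3; sign now +1
(5263/3265) = (1998/3265)   [reduce mod 3265]
1998 = 2^1·999; (2/3265) = +1 since 3265 mod 8 = 1, so (1998/3265) = (+1)^1·(999/3265); sign now +1
reciprocity: (999/3265) = +1·(3265/999) since 999 mod 4 = 3, 3265 mod 4 = 1; sign now +1
(3265/999) = (268/999)   [reduce mod 999]
268 = 2^2·67; (2/999) = +1 since 999 mod 8 = 7, so (268/999) = (+1)^2·(67/999); sign now +1
reciprocity: (67/999) = -1·(999/67) since 67 mod 4 = 3, 999 mod 4 = 3; sign now -1
(999/67) = (61/67)   [reduce mod 67]
reciprocity: (61/67) = +1·(67/61) since 61 mod 4 = 1, 67 mod 4 = 3; sign now -1
(67/61) = (6/61)   [reduce mod 61]
6 = 2^1·3; (2/61) = -1 since 61 mod 8 = 5, so (6/61) = (-1)^1·(3/61); sign now +1
reciprocity: (3/61) = +1·(61/3) since 3 mod 4 = 3, 61 mod 4 = 1; sign now +1
(61/3) = (1/3)   [reduce mod 3]
(1/3) = 1; final value = sign = +1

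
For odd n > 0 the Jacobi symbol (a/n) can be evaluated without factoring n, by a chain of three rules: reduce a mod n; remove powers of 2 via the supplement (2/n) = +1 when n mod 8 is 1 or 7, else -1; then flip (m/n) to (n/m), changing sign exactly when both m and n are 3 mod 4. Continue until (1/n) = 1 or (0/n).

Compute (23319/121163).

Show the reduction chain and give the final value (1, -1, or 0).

reciprocity: (23319/121163) = -1·(121163/23319) since 23319 mod 4 = 3, 121163 mod 4 = 3; sign now -1
(121163/23319) = (4568/23319)   [reduce mod 23319]
4568 = 2^3·571; (2/23319) = +1 since 23319 mod 8 = 7, so (4568/23319) = (+1)^3·(571/23319); sign now -1
reciprocity: (571/23319) = -1·(23319/571) since 571 mod 4 = 3, 23319 mod 4 = 3; sign now +1
(23319/571) = (479/571)   [reduce mod 571]
reciprocity: (479/571) = -1·(571/479) since 479 mod 4 = 3, 571 mod 4 = 3; sign now -1
(571/479) = (92/479)   [reduce mod 479]
92 = 2^2·23; (2/479) = +1 since 479 mod 8 = 7, so (92/479) = (+1)^2·(23/479); sign now -1
reciprocity: (23/479) = -1·(479/23) since 23 mod 4 = 3, 479 mod 4 = 3; sign now +1
(479/23) = (19/23)   [reduce mod 23]
reciprocity: (19/23) = -1·(23/19) since 19 mod 4 = 3, 23 mod 4 = 3; sign now -1
(23/19) = (4/19)   [reduce mod 19]
4 = 2^2·1; (2/19) = -1 since 19 mod 8 = 3, so (4/19) = (-1)^2·(1/19); sign now -1
(1/19) = 1; final value = sign = -1

-1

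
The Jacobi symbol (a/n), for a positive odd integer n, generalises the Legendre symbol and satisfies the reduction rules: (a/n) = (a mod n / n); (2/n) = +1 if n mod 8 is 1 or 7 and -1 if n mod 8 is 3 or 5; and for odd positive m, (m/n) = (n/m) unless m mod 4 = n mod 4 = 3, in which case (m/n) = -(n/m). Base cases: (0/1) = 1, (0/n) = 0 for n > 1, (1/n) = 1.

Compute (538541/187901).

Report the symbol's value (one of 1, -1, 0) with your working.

-1

(538541/187901) = (162739/187901)   [reduce mod 187901]
reciprocity: (162739/187901) = +1·(187901/162739) since 162739 mod 4 = 3, 187901 mod 4 = 1; sign now +1
(187901/162739) = (25162/162739)   [reduce mod 162739]
25162 = 2^1·12581; (2/162739) = -1 since 162739 mod 8 = 3, so (25162/162739) = (-1)^1·(12581/162739); sign now -1
reciprocity: (12581/162739) = +1·(162739/12581) since 12581 mod 4 = 1, 162739 mod 4 = 3; sign now -1
(162739/12581) = (11767/12581)   [reduce mod 12581]
reciprocity: (11767/12581) = +1·(12581/11767) since 11767 mod 4 = 3, 12581 mod 4 = 1; sign now -1
(12581/11767) = (814/11767)   [reduce mod 11767]
814 = 2^1·407; (2/11767) = +1 since 11767 mod 8 = 7, so (814/11767) = (+1)^1·(407/11767); sign now -1
reciprocity: (407/11767) = -1·(11767/407) since 407 mod 4 = 3, 11767 mod 4 = 3; sign now +1
(11767/407) = (371/407)   [reduce mod 407]
reciprocity: (371/407) = -1·(407/371) since 371 mod 4 = 3, 407 mod 4 = 3; sign now -1
(407/371) = (36/371)   [reduce mod 371]
36 = 2^2·9; (2/371) = -1 since 371 mod 8 = 3, so (36/371) = (-1)^2·(9/371); sign now -1
reciprocity: (9/371) = +1·(371/9) since 9 mod 4 = 1, 371 mod 4 = 3; sign now -1
(371/9) = (2/9)   [reduce mod 9]
2 = 2^1·1; (2/9) = +1 since 9 mod 8 = 1, so (2/9) = (+1)^1·(1/9); sign now -1
(1/9) = 1; final value = sign = -1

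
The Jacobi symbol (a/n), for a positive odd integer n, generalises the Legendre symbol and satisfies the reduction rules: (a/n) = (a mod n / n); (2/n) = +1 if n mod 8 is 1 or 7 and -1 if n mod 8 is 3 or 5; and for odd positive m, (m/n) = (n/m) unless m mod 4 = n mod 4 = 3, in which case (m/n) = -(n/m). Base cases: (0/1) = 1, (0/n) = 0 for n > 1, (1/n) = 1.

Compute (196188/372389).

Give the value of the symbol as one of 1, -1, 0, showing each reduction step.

-1

196188 = 2^2·49047; (2/372389) = -1 since 372389 mod 8 = 5, so (196188/372389) = (-1)^2·(49047/372389); sign now +1
reciprocity: (49047/372389) = +1·(372389/49047) since 49047 mod 4 = 3, 372389 mod 4 = 1; sign now +1
(372389/49047) = (29060/49047)   [reduce mod 49047]
29060 = 2^2·7265; (2/49047) = +1 since 49047 mod 8 = 7, so (29060/49047) = (+1)^2·(7265/49047); sign now +1
reciprocity: (7265/49047) = +1·(49047/7265) since 7265 mod 4 = 1, 49047 mod 4 = 3; sign now +1
(49047/7265) = (5457/7265)   [reduce mod 7265]
reciprocity: (5457/7265) = +1·(7265/5457) since 5457 mod 4 = 1, 7265 mod 4 = 1; sign now +1
(7265/5457) = (1808/5457)   [reduce mod 5457]
1808 = 2^4·113; (2/5457) = +1 since 5457 mod 8 = 1, so (1808/5457) = (+1)^4·(113/5457); sign now +1
reciprocity: (113/5457) = +1·(5457/113) since 113 mod 4 = 1, 5457 mod 4 = 1; sign now +1
(5457/113) = (33/113)   [reduce mod 113]
reciprocity: (33/113) = +1·(113/33) since 33 mod 4 = 1, 113 mod 4 = 1; sign now +1
(113/33) = (14/33)   [reduce mod 33]
14 = 2^1·7; (2/33) = +1 since 33 mod 8 = 1, so (14/33) = (+1)^1·(7/33); sign now +1
reciprocity: (7/33) = +1·(33/7) since 7 mod 4 = 3, 33 mod 4 = 1; sign now +1
(33/7) = (5/7)   [reduce mod 7]
reciprocity: (5/7) = +1·(7/5) since 5 mod 4 = 1, 7 mod 4 = 3; sign now +1
(7/5) = (2/5)   [reduce mod 5]
2 = 2^1·1; (2/5) = -1 since 5 mod 8 = 5, so (2/5) = (-1)^1·(1/5); sign now -1
(1/5) = 1; final value = sign = -1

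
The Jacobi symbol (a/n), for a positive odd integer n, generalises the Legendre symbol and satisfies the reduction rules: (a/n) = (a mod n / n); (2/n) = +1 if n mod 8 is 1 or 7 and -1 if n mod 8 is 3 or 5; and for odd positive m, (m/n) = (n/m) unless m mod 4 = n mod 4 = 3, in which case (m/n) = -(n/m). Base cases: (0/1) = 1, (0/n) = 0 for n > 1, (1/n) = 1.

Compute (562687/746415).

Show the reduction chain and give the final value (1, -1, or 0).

flip (562687/746415) -> (746415/562687): both odd, 562687 mod 4 = 3, 746415 mod 4 = 3, so the flip contributes -1; sign now -1
(746415/562687): 746415 mod 562687 = 183728, so (746415/562687) = (183728/562687)
factor out 2^4: 183728 = 2^4·11483; with 562687 mod 8 = 7, (2/562687) = +1; sign now -1; continue with (11483/562687)
flip (11483/562687) -> (562687/11483): both odd, 11483 mod 4 = 3, 562687 mod 4 = 3, so the flip contributes -1; sign now +1
(562687/11483): 562687 mod 11483 = 20, so (562687/11483) = (20/11483)
factor out 2^2: 20 = 2^2·5; with 11483 mod 8 = 3, (2/11483) = -1; sign now +1; continue with (5/11483)
flip (5/11483) -> (11483/5): both odd, 5 mod 4 = 1, 11483 mod 4 = 3, so the flip contributes +1; sign now +1
(11483/5): 11483 mod 5 = 3, so (11483/5) = (3/5)
flip (3/5) -> (5/3): both odd, 3 mod 4 = 3, 5 mod 4 = 1, so the flip contributes +1; sign now +1
(5/3): 5 mod 3 = 2, so (5/3) = (2/3)
factor out 2^1: 2 = 2^1·1; with 3 mod 8 = 3, (2/3) = -1; sign now -1; continue with (1/3)
reached (1/3) = 1, so the symbol is -1

-1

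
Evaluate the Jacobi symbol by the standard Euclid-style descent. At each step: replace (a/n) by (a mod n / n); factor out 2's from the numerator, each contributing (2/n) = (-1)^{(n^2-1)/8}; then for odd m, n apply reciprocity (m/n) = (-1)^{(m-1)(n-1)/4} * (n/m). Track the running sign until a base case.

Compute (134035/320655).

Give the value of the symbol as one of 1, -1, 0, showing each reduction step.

flip (134035/320655) -> (320655/134035): both odd, 134035 mod 4 = 3, 320655 mod 4 = 3, so the flip contributes -1; sign now -1
(320655/134035): 320655 mod 134035 = 52585, so (320655/134035) = (52585/134035)
flip (52585/134035) -> (134035/52585): both odd, 52585 mod 4 = 1, 134035 mod 4 = 3, so the flip contributes +1; sign now -1
(134035/52585): 134035 mod 52585 = 28865, so (134035/52585) = (28865/52585)
flip (28865/52585) -> (52585/28865): both odd, 28865 mod 4 = 1, 52585 mod 4 = 1, so the flip contributes +1; sign now -1
(52585/28865): 52585 mod 28865 = 23720, so (52585/28865) = (23720/28865)
factor out 2^3: 23720 = 2^3·2965; with 28865 mod 8 = 1, (2/28865) = +1; sign now -1; continue with (2965/28865)
flip (2965/28865) -> (28865/2965): both odd, 2965 mod 4 = 1, 28865 mod 4 = 1, so the flip contributes +1; sign now -1
(28865/2965): 28865 mod 2965 = 2180, so (28865/2965) = (2180/2965)
factor out 2^2: 2180 = 2^2·545; with 2965 mod 8 = 5, (2/2965) = -1; sign now -1; continue with (545/2965)
flip (545/2965) -> (2965/545): both odd, 545 mod 4 = 1, 2965 mod 4 = 1, so the flip contributes +1; sign now -1
(2965/545): 2965 mod 545 = 240, so (2965/545) = (240/545)
factor out 2^4: 240 = 2^4·15; with 545 mod 8 = 1, (2/545) = +1; sign now -1; continue with (15/545)
flip (15/545) -> (545/15): both odd, 15 mod 4 = 3, 545 mod 4 = 1, so the flip contributes +1; sign now -1
(545/15): 545 mod 15 = 5, so (545/15) = (5/15)
flip (5/15) -> (15/5): both odd, 5 mod 4 = 1, 15 mod 4 = 3, so the flip contributes +1; sign now -1
(15/5): 15 mod 5 = 0, so (15/5) = (0/5)
reached (0/5); gcd(a, n) > 1, so (0/5) = 0 and the symbol is 0

0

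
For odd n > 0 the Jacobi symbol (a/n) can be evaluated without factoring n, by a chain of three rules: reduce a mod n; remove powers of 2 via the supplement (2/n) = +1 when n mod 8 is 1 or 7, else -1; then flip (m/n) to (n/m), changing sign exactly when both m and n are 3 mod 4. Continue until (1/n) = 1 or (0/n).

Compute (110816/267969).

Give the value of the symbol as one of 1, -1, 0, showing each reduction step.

-1

110816 = 2^5·3463; (2/267969) = +1 since 267969 mod 8 = 1, so (110816/267969) = (+1)^5·(3463/267969); sign now +1
reciprocity: (3463/267969) = +1·(267969/3463) since 3463 mod 4 = 3, 267969 mod 4 = 1; sign now +1
(267969/3463) = (1318/3463)   [reduce mod 3463]
1318 = 2^1·659; (2/3463) = +1 since 3463 mod 8 = 7, so (1318/3463) = (+1)^1·(659/3463); sign now +1
reciprocity: (659/3463) = -1·(3463/659) since 659 mod 4 = 3, 3463 mod 4 = 3; sign now -1
(3463/659) = (168/659)   [reduce mod 659]
168 = 2^3·21; (2/659) = -1 since 659 mod 8 = 3, so (168/659) = (-1)^3·(21/659); sign now +1
reciprocity: (21/659) = +1·(659/21) since 21 mod 4 = 1, 659 mod 4 = 3; sign now +1
(659/21) = (8/21)   [reduce mod 21]
8 = 2^3·1; (2/21) = -1 since 21 mod 8 = 5, so (8/21) = (-1)^3·(1/21); sign now -1
(1/21) = 1; final value = sign = -1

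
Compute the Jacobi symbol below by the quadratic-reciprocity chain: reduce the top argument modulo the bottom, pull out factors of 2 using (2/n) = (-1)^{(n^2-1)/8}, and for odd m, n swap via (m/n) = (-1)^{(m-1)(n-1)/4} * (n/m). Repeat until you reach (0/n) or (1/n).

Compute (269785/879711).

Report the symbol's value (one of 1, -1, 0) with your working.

reciprocity: (269785/879711) = +1·(879711/269785) since 269785 mod 4 = 1, 879711 mod 4 = 3; sign now +1
(879711/269785) = (70356/269785)   [reduce mod 269785]
70356 = 2^2·17589; (2/269785) = +1 since 269785 mod 8 = 1, so (70356/269785) = (+1)^2·(17589/269785); sign now +1
reciprocity: (17589/269785) = +1·(269785/17589) since 17589 mod 4 = 1, 269785 mod 4 = 1; sign now +1
(269785/17589) = (5950/17589)   [reduce mod 17589]
5950 = 2^1·2975; (2/17589) = -1 since 17589 mod 8 = 5, so (5950/17589) = (-1)^1·(2975/17589); sign now -1
reciprocity: (2975/17589) = +1·(17589/2975) since 2975 mod 4 = 3, 17589 mod 4 = 1; sign now -1
(17589/2975) = (2714/2975)   [reduce mod 2975]
2714 = 2^1·1357; (2/2975) = +1 since 2975 mod 8 = 7, so (2714/2975) = (+1)^1·(1357/2975); sign now -1
reciprocity: (1357/2975) = +1·(2975/1357) since 1357 mod 4 = 1, 2975 mod 4 = 3; sign now -1
(2975/1357) = (261/1357)   [reduce mod 1357]
reciprocity: (261/1357) = +1·(1357/261) since 261 mod 4 = 1, 1357 mod 4 = 1; sign now -1
(1357/261) = (52/261)   [reduce mod 261]
52 = 2^2·13; (2/261) = -1 since 261 mod 8 = 5, so (52/261) = (-1)^2·(13/261); sign now -1
reciprocity: (13/261) = +1·(261/13) since 13 mod 4 = 1, 261 mod 4 = 1; sign now -1
(261/13) = (1/13)   [reduce mod 13]
(1/13) = 1; final value = sign = -1

-1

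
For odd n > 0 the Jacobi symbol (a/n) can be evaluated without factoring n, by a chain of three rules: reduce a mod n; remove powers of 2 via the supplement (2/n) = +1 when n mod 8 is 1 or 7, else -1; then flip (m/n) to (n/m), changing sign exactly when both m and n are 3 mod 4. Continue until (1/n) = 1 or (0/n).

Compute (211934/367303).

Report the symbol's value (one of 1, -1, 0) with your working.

factor out 2^1: 211934 = 2^1·105967; with 367303 mod 8 = 7, (2/367303) = +1; sign now +1; continue with (105967/367303)
flip (105967/367303) -> (367303/105967): both odd, 105967 mod 4 = 3, 367303 mod 4 = 3, so the flip contributes -1; sign now -1
(367303/105967): 367303 mod 105967 = 49402, so (367303/105967) = (49402/105967)
factor out 2^1: 49402 = 2^1·24701; with 105967 mod 8 = 7, (2/105967) = +1; sign now -1; continue with (24701/105967)
flip (24701/105967) -> (105967/24701): both odd, 24701 mod 4 = 1, 105967 mod 4 = 3, so the flip contributes +1; sign now -1
(105967/24701): 105967 mod 24701 = 7163, so (105967/24701) = (7163/24701)
flip (7163/24701) -> (24701/7163): both odd, 7163 mod 4 = 3, 24701 mod 4 = 1, so the flip contributes +1; sign now -1
(24701/7163): 24701 mod 7163 = 3212, so (24701/7163) = (3212/7163)
factor out 2^2: 3212 = 2^2·803; with 7163 mod 8 = 3, (2/7163) = -1; sign now -1; continue with (803/7163)
flip (803/7163) -> (7163/803): both odd, 803 mod 4 = 3, 7163 mod 4 = 3, so the flip contributes -1; sign now +1
(7163/803): 7163 mod 803 = 739, so (7163/803) = (739/803)
flip (739/803) -> (803/739): both odd, 739 mod 4 = 3, 803 mod 4 = 3, so the flip contributes -1; sign now -1
(803/739): 803 mod 739 = 64, so (803/739) = (64/739)
factor out 2^6: 64 = 2^6·1; with 739 mod 8 = 3, (2/739) = -1; sign now -1; continue with (1/739)
reached (1/739) = 1, so the symbol is -1

-1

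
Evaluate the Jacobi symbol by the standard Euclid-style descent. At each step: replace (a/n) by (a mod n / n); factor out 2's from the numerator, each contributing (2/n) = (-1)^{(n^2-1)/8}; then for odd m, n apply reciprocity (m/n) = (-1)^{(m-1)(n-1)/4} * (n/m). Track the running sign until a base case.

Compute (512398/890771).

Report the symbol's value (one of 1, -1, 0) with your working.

512398 = 2^1·256199; (2/890771) = -1 since 890771 mod 8 = 3, so (512398/890771) = (-1)^1·(256199/890771); sign now -1
reciprocity: (256199/890771) = -1·(890771/256199) since 256199 mod 4 = 3, 890771 mod 4 = 3; sign now +1
(890771/256199) = (122174/256199)   [reduce mod 256199]
122174 = 2^1·61087; (2/256199) = +1 since 256199 mod 8 = 7, so (122174/256199) = (+1)^1·(61087/256199); sign now +1
reciprocity: (61087/256199) = -1·(256199/61087) since 61087 mod 4 = 3, 256199 mod 4 = 3; sign now -1
(256199/61087) = (11851/61087)   [reduce mod 61087]
reciprocity: (11851/61087) = -1·(61087/11851) since 11851 mod 4 = 3, 61087 mod 4 = 3; sign now +1
(61087/11851) = (1832/11851)   [reduce mod 11851]
1832 = 2^3·229; (2/11851) = -1 since 11851 mod 8 = 3, so (1832/11851) = (-1)^3·(229/11851); sign now -1
reciprocity: (229/11851) = +1·(11851/229) since 229 mod 4 = 1, 11851 mod 4 = 3; sign now -1
(11851/229) = (172/229)   [reduce mod 229]
172 = 2^2·43; (2/229) = -1 since 229 mod 8 = 5, so (172/229) = (-1)^2·(43/229); sign now -1
reciprocity: (43/229) = +1·(229/43) since 43 mod 4 = 3, 229 mod 4 = 1; sign now -1
(229/43) = (14/43)   [reduce mod 43]
14 = 2^1·7; (2/43) = -1 since 43 mod 8 = 3, so (14/43) = (-1)^1·(7/43); sign now +1
reciprocity: (7/43) = -1·(43/7) since 7 mod 4 = 3, 43 mod 4 = 3; sign now -1
(43/7) = (1/7)   [reduce mod 7]
(1/7) = 1; final value = sign = -1

-1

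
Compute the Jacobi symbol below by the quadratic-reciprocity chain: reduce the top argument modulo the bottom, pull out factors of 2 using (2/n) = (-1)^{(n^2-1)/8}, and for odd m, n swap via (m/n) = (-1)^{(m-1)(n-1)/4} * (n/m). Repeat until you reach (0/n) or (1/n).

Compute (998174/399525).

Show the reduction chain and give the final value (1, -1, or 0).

(998174/399525): 998174 mod 399525 = 199124, so (998174/399525) = (199124/399525)
factor out 2^2: 199124 = 2^2·49781; with 399525 mod 8 = 5, (2/399525) = -1; sign now +1; continue with (49781/399525)
flip (49781/399525) -> (399525/49781): both odd, 49781 mod 4 = 1, 399525 mod 4 = 1, so the flip contributes +1; sign now +1
(399525/49781): 399525 mod 49781 = 1277, so (399525/49781) = (1277/49781)
flip (1277/49781) -> (49781/1277): both odd, 1277 mod 4 = 1, 49781 mod 4 = 1, so the flip contributes +1; sign now +1
(49781/1277): 49781 mod 1277 = 1255, so (49781/1277) = (1255/1277)
flip (1255/1277) -> (1277/1255): both odd, 1255 mod 4 = 3, 1277 mod 4 = 1, so the flip contributes +1; sign now +1
(1277/1255): 1277 mod 1255 = 22, so (1277/1255) = (22/1255)
factor out 2^1: 22 = 2^1·11; with 1255 mod 8 = 7, (2/1255) = +1; sign now +1; continue with (11/1255)
flip (11/1255) -> (1255/11): both odd, 11 mod 4 = 3, 1255 mod 4 = 3, so the flip contributes -1; sign now -1
(1255/11): 1255 mod 11 = 1, so (1255/11) = (1/11)
reached (1/11) = 1, so the symbol is -1

-1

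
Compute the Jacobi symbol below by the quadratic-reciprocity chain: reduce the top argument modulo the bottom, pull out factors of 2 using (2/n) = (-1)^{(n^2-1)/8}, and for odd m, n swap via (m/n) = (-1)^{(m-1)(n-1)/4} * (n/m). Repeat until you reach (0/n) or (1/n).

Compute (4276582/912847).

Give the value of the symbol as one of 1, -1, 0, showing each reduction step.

(4276582/912847) = (625194/912847)   [reduce mod 912847]
625194 = 2^1·312597; (2/912847) = +1 since 912847 mod 8 = 7, so (625194/912847) = (+1)^1·(312597/912847); sign now +1
reciprocity: (312597/912847) = +1·(912847/312597) since 312597 mod 4 = 1, 912847 mod 4 = 3; sign now +1
(912847/312597) = (287653/312597)   [reduce mod 312597]
reciprocity: (287653/312597) = +1·(312597/287653) since 287653 mod 4 = 1, 312597 mod 4 = 1; sign now +1
(312597/287653) = (24944/287653)   [reduce mod 287653]
24944 = 2^4·1559; (2/287653) = -1 since 287653 mod 8 = 5, so (24944/287653) = (-1)^4·(1559/287653); sign now +1
reciprocity: (1559/287653) = +1·(287653/1559) since 1559 mod 4 = 3, 287653 mod 4 = 1; sign now +1
(287653/1559) = (797/1559)   [reduce mod 1559]
reciprocity: (797/1559) = +1·(1559/797) since 797 mod 4 = 1, 1559 mod 4 = 3; sign now +1
(1559/797) = (762/797)   [reduce mod 797]
762 = 2^1·381; (2/797) = -1 since 797 mod 8 = 5, so (762/797) = (-1)^1·(381/797); sign now -1
reciprocity: (381/797) = +1·(797/381) since 381 mod 4 = 1, 797 mod 4 = 1; sign now -1
(797/381) = (35/381)   [reduce mod 381]
reciprocity: (35/381) = +1·(381/35) since 35 mod 4 = 3, 381 mod 4 = 1; sign now -1
(381/35) = (31/35)   [reduce mod 35]
reciprocity: (31/35) = -1·(35/31) since 31 mod 4 = 3, 35 mod 4 = 3; sign now +1
(35/31) = (4/31)   [reduce mod 31]
4 = 2^2·1; (2/31) = +1 since 31 mod 8 = 7, so (4/31) = (+1)^2·(1/31); sign now +1
(1/31) = 1; final value = sign = +1

1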